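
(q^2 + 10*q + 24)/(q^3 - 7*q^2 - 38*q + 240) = (q + 4)/(q^2 - 13*q + 40)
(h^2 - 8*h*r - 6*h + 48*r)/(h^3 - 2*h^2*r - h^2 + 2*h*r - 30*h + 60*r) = (-h + 8*r)/(-h^2 + 2*h*r - 5*h + 10*r)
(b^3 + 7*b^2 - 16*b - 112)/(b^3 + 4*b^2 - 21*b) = (b^2 - 16)/(b*(b - 3))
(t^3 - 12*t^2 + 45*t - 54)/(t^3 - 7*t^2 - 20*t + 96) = (t^2 - 9*t + 18)/(t^2 - 4*t - 32)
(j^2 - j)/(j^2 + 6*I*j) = (j - 1)/(j + 6*I)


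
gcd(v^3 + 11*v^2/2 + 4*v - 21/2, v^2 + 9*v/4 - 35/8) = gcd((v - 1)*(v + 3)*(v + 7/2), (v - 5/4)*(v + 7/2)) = v + 7/2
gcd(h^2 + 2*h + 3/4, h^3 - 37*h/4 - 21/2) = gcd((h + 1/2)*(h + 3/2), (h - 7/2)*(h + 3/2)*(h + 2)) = h + 3/2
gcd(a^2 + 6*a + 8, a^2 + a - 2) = a + 2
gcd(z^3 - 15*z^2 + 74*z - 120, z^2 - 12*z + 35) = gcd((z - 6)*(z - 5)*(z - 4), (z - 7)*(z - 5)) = z - 5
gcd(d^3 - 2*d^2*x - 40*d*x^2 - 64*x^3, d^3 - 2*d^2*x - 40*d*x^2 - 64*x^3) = -d^3 + 2*d^2*x + 40*d*x^2 + 64*x^3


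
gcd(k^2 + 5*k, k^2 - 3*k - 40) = k + 5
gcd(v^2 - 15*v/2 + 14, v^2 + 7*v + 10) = 1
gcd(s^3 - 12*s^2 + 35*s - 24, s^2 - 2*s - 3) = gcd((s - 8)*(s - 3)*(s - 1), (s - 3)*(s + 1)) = s - 3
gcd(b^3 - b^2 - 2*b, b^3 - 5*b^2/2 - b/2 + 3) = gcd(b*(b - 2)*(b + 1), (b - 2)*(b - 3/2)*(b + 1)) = b^2 - b - 2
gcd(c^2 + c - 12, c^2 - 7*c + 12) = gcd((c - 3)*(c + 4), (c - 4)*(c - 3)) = c - 3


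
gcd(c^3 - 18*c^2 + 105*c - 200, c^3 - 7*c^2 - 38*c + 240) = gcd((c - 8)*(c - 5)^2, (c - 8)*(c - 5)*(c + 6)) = c^2 - 13*c + 40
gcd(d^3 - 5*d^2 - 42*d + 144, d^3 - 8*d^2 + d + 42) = d - 3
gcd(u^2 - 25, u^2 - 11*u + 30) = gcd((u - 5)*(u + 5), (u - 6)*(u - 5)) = u - 5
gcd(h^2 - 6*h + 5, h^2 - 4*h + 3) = h - 1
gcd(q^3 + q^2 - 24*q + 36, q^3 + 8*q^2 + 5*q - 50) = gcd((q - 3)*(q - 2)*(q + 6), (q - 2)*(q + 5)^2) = q - 2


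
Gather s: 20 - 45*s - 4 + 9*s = 16 - 36*s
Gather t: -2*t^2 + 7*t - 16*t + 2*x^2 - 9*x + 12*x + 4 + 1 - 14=-2*t^2 - 9*t + 2*x^2 + 3*x - 9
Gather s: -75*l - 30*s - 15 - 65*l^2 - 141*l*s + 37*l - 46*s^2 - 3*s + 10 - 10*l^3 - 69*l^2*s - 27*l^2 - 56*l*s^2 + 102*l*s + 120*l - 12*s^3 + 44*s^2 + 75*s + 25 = -10*l^3 - 92*l^2 + 82*l - 12*s^3 + s^2*(-56*l - 2) + s*(-69*l^2 - 39*l + 42) + 20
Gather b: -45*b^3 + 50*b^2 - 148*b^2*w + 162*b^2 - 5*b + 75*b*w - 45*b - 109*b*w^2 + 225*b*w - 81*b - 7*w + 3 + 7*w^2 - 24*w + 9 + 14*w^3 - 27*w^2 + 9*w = -45*b^3 + b^2*(212 - 148*w) + b*(-109*w^2 + 300*w - 131) + 14*w^3 - 20*w^2 - 22*w + 12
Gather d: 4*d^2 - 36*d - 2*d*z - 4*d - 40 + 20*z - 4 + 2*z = 4*d^2 + d*(-2*z - 40) + 22*z - 44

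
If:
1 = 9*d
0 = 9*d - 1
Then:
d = 1/9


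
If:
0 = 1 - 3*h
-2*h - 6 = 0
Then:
No Solution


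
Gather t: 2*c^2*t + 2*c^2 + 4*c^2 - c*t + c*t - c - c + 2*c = 2*c^2*t + 6*c^2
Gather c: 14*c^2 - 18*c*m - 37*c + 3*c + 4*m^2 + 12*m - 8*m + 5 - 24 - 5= 14*c^2 + c*(-18*m - 34) + 4*m^2 + 4*m - 24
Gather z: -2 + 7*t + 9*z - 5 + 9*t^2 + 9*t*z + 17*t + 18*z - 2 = 9*t^2 + 24*t + z*(9*t + 27) - 9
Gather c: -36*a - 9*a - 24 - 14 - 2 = -45*a - 40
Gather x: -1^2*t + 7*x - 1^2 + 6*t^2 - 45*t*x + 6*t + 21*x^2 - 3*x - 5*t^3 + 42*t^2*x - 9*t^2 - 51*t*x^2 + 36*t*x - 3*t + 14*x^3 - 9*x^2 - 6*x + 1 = -5*t^3 - 3*t^2 + 2*t + 14*x^3 + x^2*(12 - 51*t) + x*(42*t^2 - 9*t - 2)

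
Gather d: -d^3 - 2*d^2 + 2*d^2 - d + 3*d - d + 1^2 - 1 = -d^3 + d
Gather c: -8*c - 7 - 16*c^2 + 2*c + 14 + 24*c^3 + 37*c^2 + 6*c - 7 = 24*c^3 + 21*c^2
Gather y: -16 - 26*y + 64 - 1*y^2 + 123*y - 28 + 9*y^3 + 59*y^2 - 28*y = 9*y^3 + 58*y^2 + 69*y + 20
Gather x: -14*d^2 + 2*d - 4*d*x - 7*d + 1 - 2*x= -14*d^2 - 5*d + x*(-4*d - 2) + 1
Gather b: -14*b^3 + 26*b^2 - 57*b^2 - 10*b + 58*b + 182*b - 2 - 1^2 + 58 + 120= -14*b^3 - 31*b^2 + 230*b + 175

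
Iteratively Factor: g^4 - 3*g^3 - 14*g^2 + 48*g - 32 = (g - 1)*(g^3 - 2*g^2 - 16*g + 32) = (g - 2)*(g - 1)*(g^2 - 16) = (g - 2)*(g - 1)*(g + 4)*(g - 4)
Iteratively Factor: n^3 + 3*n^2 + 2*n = (n + 2)*(n^2 + n) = n*(n + 2)*(n + 1)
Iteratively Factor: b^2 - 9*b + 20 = (b - 5)*(b - 4)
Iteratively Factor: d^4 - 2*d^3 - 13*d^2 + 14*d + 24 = (d + 3)*(d^3 - 5*d^2 + 2*d + 8) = (d + 1)*(d + 3)*(d^2 - 6*d + 8) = (d - 4)*(d + 1)*(d + 3)*(d - 2)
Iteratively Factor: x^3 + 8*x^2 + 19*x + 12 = (x + 4)*(x^2 + 4*x + 3) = (x + 3)*(x + 4)*(x + 1)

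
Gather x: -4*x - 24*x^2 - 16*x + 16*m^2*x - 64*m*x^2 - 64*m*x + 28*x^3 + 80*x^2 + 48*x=28*x^3 + x^2*(56 - 64*m) + x*(16*m^2 - 64*m + 28)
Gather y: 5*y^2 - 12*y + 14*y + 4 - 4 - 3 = 5*y^2 + 2*y - 3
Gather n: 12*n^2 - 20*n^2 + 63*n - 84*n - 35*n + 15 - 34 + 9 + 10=-8*n^2 - 56*n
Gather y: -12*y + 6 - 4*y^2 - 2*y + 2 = -4*y^2 - 14*y + 8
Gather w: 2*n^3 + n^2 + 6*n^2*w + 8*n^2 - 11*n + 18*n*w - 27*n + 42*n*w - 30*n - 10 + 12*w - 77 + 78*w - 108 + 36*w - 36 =2*n^3 + 9*n^2 - 68*n + w*(6*n^2 + 60*n + 126) - 231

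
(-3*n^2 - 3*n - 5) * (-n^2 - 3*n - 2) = 3*n^4 + 12*n^3 + 20*n^2 + 21*n + 10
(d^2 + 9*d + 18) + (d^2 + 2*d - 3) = 2*d^2 + 11*d + 15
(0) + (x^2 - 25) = x^2 - 25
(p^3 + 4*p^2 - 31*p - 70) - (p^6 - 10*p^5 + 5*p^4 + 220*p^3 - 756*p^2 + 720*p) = -p^6 + 10*p^5 - 5*p^4 - 219*p^3 + 760*p^2 - 751*p - 70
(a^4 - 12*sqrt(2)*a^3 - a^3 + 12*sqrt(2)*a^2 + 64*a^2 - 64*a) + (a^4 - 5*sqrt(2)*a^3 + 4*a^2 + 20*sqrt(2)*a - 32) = 2*a^4 - 17*sqrt(2)*a^3 - a^3 + 12*sqrt(2)*a^2 + 68*a^2 - 64*a + 20*sqrt(2)*a - 32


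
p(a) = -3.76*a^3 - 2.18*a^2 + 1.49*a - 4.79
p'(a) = -11.28*a^2 - 4.36*a + 1.49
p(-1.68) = 4.38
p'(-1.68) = -23.02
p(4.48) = -379.95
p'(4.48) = -244.44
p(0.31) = -4.65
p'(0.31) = -0.95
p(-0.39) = -5.48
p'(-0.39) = 1.47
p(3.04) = -126.04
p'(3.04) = -116.01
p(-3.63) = 140.92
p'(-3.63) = -131.32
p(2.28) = -57.29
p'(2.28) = -67.09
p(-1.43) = -0.38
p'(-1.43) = -15.34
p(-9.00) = 2546.26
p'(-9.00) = -872.95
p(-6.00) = 719.95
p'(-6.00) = -378.43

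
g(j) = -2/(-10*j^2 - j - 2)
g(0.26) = 0.68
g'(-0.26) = 1.44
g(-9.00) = 0.00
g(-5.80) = 0.01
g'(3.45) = -0.01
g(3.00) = 0.02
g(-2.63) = 0.03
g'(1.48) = -0.09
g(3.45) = 0.02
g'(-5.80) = 0.00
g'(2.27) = -0.03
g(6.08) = 0.01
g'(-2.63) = 0.02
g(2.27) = 0.04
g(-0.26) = 0.83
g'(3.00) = -0.01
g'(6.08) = -0.00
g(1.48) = 0.08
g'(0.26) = -1.44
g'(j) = -2*(20*j + 1)/(-10*j^2 - j - 2)^2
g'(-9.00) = 0.00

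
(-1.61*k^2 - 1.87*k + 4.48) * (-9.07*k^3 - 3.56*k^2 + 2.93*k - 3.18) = 14.6027*k^5 + 22.6925*k^4 - 38.6937*k^3 - 16.3081*k^2 + 19.073*k - 14.2464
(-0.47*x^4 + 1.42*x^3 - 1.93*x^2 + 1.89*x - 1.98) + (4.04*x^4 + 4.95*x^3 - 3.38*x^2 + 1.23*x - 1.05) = 3.57*x^4 + 6.37*x^3 - 5.31*x^2 + 3.12*x - 3.03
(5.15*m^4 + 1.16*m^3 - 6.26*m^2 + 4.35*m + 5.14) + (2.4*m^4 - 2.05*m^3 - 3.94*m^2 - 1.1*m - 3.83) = 7.55*m^4 - 0.89*m^3 - 10.2*m^2 + 3.25*m + 1.31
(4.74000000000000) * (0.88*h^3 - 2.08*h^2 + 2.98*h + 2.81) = 4.1712*h^3 - 9.8592*h^2 + 14.1252*h + 13.3194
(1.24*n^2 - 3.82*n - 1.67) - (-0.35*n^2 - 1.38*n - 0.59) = 1.59*n^2 - 2.44*n - 1.08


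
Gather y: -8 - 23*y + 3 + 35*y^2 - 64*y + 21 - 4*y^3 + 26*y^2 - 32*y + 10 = -4*y^3 + 61*y^2 - 119*y + 26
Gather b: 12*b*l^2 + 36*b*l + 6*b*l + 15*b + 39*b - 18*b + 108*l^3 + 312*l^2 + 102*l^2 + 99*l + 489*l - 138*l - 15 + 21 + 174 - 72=b*(12*l^2 + 42*l + 36) + 108*l^3 + 414*l^2 + 450*l + 108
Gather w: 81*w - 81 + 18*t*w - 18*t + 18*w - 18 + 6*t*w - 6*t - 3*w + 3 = -24*t + w*(24*t + 96) - 96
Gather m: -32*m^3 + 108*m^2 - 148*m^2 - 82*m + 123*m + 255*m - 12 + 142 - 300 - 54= -32*m^3 - 40*m^2 + 296*m - 224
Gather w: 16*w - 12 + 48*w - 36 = 64*w - 48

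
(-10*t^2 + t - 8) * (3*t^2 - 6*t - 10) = -30*t^4 + 63*t^3 + 70*t^2 + 38*t + 80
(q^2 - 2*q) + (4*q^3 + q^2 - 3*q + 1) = 4*q^3 + 2*q^2 - 5*q + 1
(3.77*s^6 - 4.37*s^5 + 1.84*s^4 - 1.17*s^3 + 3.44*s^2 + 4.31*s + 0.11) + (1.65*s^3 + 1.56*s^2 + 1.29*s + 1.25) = 3.77*s^6 - 4.37*s^5 + 1.84*s^4 + 0.48*s^3 + 5.0*s^2 + 5.6*s + 1.36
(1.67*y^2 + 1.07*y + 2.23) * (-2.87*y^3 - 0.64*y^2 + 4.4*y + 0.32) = -4.7929*y^5 - 4.1397*y^4 + 0.2631*y^3 + 3.8152*y^2 + 10.1544*y + 0.7136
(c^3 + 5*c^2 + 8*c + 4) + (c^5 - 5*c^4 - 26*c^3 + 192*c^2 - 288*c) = c^5 - 5*c^4 - 25*c^3 + 197*c^2 - 280*c + 4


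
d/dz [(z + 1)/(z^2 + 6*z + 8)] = (z^2 + 6*z - 2*(z + 1)*(z + 3) + 8)/(z^2 + 6*z + 8)^2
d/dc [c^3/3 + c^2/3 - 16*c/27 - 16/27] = c^2 + 2*c/3 - 16/27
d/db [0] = 0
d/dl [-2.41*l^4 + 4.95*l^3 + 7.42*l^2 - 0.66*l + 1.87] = -9.64*l^3 + 14.85*l^2 + 14.84*l - 0.66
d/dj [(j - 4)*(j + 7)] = 2*j + 3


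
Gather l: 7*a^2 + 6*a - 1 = 7*a^2 + 6*a - 1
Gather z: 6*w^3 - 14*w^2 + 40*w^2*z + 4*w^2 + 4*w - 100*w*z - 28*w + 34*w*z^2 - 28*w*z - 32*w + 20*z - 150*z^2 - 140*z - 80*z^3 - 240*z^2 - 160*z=6*w^3 - 10*w^2 - 56*w - 80*z^3 + z^2*(34*w - 390) + z*(40*w^2 - 128*w - 280)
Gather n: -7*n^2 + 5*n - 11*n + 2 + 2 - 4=-7*n^2 - 6*n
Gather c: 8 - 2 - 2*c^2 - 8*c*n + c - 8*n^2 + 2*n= -2*c^2 + c*(1 - 8*n) - 8*n^2 + 2*n + 6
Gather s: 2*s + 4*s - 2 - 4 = 6*s - 6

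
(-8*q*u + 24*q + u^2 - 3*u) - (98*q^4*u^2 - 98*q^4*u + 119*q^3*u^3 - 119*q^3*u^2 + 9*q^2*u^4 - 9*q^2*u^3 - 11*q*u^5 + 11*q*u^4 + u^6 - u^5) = -98*q^4*u^2 + 98*q^4*u - 119*q^3*u^3 + 119*q^3*u^2 - 9*q^2*u^4 + 9*q^2*u^3 + 11*q*u^5 - 11*q*u^4 - 8*q*u + 24*q - u^6 + u^5 + u^2 - 3*u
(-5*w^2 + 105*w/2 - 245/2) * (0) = 0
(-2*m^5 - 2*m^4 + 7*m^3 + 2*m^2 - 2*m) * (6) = -12*m^5 - 12*m^4 + 42*m^3 + 12*m^2 - 12*m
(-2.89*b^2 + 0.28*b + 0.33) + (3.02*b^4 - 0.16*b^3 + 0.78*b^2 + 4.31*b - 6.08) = 3.02*b^4 - 0.16*b^3 - 2.11*b^2 + 4.59*b - 5.75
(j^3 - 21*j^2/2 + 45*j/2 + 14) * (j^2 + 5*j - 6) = j^5 - 11*j^4/2 - 36*j^3 + 379*j^2/2 - 65*j - 84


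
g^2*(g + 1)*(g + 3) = g^4 + 4*g^3 + 3*g^2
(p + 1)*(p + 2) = p^2 + 3*p + 2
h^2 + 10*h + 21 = (h + 3)*(h + 7)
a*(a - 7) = a^2 - 7*a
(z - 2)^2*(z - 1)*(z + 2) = z^4 - 3*z^3 - 2*z^2 + 12*z - 8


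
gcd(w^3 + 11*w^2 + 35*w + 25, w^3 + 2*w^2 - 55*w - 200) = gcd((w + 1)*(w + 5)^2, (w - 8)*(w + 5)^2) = w^2 + 10*w + 25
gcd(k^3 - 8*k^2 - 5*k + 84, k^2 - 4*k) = k - 4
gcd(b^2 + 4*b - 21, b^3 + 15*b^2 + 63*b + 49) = b + 7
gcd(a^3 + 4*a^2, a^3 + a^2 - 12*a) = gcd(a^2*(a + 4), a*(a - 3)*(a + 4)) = a^2 + 4*a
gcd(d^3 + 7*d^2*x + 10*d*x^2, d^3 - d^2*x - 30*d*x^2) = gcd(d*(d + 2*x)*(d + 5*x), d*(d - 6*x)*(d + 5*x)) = d^2 + 5*d*x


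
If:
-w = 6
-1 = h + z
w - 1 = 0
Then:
No Solution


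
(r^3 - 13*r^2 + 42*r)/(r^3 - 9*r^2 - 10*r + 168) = r/(r + 4)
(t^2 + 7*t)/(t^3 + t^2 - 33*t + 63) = t/(t^2 - 6*t + 9)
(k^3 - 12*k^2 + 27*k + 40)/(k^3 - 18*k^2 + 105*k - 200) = (k + 1)/(k - 5)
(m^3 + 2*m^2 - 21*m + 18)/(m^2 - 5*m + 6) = (m^2 + 5*m - 6)/(m - 2)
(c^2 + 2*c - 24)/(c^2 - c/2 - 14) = 2*(c + 6)/(2*c + 7)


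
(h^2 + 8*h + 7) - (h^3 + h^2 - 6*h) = -h^3 + 14*h + 7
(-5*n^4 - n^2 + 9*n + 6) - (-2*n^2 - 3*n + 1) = -5*n^4 + n^2 + 12*n + 5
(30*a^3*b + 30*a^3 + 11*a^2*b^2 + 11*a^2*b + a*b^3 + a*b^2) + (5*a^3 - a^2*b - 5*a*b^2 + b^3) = 30*a^3*b + 35*a^3 + 11*a^2*b^2 + 10*a^2*b + a*b^3 - 4*a*b^2 + b^3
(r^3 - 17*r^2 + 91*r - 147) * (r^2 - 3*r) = r^5 - 20*r^4 + 142*r^3 - 420*r^2 + 441*r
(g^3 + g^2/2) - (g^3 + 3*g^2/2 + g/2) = -g^2 - g/2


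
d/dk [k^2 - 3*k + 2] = 2*k - 3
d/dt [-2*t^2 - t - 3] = -4*t - 1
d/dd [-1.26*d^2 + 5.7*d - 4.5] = 5.7 - 2.52*d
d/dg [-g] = -1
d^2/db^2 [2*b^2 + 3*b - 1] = 4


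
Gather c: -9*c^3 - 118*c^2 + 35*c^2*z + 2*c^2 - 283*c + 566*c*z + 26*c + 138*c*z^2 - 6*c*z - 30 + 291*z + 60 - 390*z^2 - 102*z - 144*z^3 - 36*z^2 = -9*c^3 + c^2*(35*z - 116) + c*(138*z^2 + 560*z - 257) - 144*z^3 - 426*z^2 + 189*z + 30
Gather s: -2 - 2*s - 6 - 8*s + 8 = -10*s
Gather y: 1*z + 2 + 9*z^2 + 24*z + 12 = 9*z^2 + 25*z + 14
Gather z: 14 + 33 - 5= 42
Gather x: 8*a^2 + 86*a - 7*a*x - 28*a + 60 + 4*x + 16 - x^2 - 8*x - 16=8*a^2 + 58*a - x^2 + x*(-7*a - 4) + 60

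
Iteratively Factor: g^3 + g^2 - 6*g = (g)*(g^2 + g - 6) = g*(g - 2)*(g + 3)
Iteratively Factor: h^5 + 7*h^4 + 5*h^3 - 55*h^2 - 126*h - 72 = (h + 1)*(h^4 + 6*h^3 - h^2 - 54*h - 72) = (h + 1)*(h + 2)*(h^3 + 4*h^2 - 9*h - 36) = (h - 3)*(h + 1)*(h + 2)*(h^2 + 7*h + 12) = (h - 3)*(h + 1)*(h + 2)*(h + 4)*(h + 3)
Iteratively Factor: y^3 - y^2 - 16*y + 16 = (y - 4)*(y^2 + 3*y - 4) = (y - 4)*(y + 4)*(y - 1)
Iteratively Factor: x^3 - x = (x + 1)*(x^2 - x) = (x - 1)*(x + 1)*(x)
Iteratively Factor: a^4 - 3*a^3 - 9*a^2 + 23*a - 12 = (a - 1)*(a^3 - 2*a^2 - 11*a + 12) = (a - 1)^2*(a^2 - a - 12) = (a - 4)*(a - 1)^2*(a + 3)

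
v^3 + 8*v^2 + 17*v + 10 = (v + 1)*(v + 2)*(v + 5)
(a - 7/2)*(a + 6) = a^2 + 5*a/2 - 21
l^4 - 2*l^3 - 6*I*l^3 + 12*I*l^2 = l^2*(l - 2)*(l - 6*I)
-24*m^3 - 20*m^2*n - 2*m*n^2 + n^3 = (-6*m + n)*(2*m + n)^2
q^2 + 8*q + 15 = (q + 3)*(q + 5)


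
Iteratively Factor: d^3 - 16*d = (d + 4)*(d^2 - 4*d) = (d - 4)*(d + 4)*(d)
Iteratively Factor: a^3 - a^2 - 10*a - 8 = (a + 2)*(a^2 - 3*a - 4) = (a - 4)*(a + 2)*(a + 1)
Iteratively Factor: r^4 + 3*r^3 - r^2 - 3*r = (r + 1)*(r^3 + 2*r^2 - 3*r) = (r - 1)*(r + 1)*(r^2 + 3*r) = (r - 1)*(r + 1)*(r + 3)*(r)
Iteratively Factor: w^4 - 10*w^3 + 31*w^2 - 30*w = (w - 3)*(w^3 - 7*w^2 + 10*w) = (w - 5)*(w - 3)*(w^2 - 2*w) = (w - 5)*(w - 3)*(w - 2)*(w)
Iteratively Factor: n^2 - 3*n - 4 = (n + 1)*(n - 4)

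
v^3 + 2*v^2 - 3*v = v*(v - 1)*(v + 3)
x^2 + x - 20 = (x - 4)*(x + 5)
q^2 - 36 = (q - 6)*(q + 6)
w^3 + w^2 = w^2*(w + 1)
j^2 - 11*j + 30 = (j - 6)*(j - 5)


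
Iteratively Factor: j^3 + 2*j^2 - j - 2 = (j + 1)*(j^2 + j - 2) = (j - 1)*(j + 1)*(j + 2)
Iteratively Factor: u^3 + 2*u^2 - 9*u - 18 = (u + 2)*(u^2 - 9) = (u - 3)*(u + 2)*(u + 3)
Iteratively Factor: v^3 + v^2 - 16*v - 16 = (v + 1)*(v^2 - 16) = (v - 4)*(v + 1)*(v + 4)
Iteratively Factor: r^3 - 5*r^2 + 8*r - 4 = (r - 2)*(r^2 - 3*r + 2) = (r - 2)*(r - 1)*(r - 2)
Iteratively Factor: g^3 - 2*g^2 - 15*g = (g)*(g^2 - 2*g - 15) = g*(g + 3)*(g - 5)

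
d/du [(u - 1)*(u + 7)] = 2*u + 6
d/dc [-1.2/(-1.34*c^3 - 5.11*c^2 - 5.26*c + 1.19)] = (-4.824*c^2 - 12.264*c - 6.312)/(1.34*c^3 + 5.11*c^2 + 5.26*c - 1.19)^2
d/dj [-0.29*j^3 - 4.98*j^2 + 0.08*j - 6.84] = -0.87*j^2 - 9.96*j + 0.08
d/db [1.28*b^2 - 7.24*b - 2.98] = 2.56*b - 7.24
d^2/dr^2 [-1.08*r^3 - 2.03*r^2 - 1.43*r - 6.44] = -6.48*r - 4.06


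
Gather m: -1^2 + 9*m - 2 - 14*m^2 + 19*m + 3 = -14*m^2 + 28*m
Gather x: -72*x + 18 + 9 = 27 - 72*x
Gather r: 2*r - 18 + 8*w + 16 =2*r + 8*w - 2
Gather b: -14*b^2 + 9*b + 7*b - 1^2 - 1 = -14*b^2 + 16*b - 2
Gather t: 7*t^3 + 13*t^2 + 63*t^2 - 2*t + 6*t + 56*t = 7*t^3 + 76*t^2 + 60*t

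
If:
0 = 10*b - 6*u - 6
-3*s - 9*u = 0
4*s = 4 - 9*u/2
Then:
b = 7/25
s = 8/5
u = -8/15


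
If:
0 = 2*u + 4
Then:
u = -2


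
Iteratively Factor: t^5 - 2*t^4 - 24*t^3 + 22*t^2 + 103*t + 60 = (t + 4)*(t^4 - 6*t^3 + 22*t + 15) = (t - 3)*(t + 4)*(t^3 - 3*t^2 - 9*t - 5) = (t - 3)*(t + 1)*(t + 4)*(t^2 - 4*t - 5) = (t - 5)*(t - 3)*(t + 1)*(t + 4)*(t + 1)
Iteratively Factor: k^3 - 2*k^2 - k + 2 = (k + 1)*(k^2 - 3*k + 2) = (k - 2)*(k + 1)*(k - 1)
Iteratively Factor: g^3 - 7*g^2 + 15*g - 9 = (g - 3)*(g^2 - 4*g + 3) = (g - 3)*(g - 1)*(g - 3)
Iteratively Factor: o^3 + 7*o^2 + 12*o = (o + 4)*(o^2 + 3*o) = o*(o + 4)*(o + 3)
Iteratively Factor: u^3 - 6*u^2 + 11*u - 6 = (u - 3)*(u^2 - 3*u + 2) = (u - 3)*(u - 2)*(u - 1)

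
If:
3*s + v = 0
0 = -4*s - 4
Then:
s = -1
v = 3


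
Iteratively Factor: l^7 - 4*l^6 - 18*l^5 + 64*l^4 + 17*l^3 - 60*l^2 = (l + 4)*(l^6 - 8*l^5 + 14*l^4 + 8*l^3 - 15*l^2) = (l + 1)*(l + 4)*(l^5 - 9*l^4 + 23*l^3 - 15*l^2) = (l - 5)*(l + 1)*(l + 4)*(l^4 - 4*l^3 + 3*l^2) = l*(l - 5)*(l + 1)*(l + 4)*(l^3 - 4*l^2 + 3*l) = l*(l - 5)*(l - 3)*(l + 1)*(l + 4)*(l^2 - l) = l*(l - 5)*(l - 3)*(l - 1)*(l + 1)*(l + 4)*(l)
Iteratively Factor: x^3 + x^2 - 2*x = (x + 2)*(x^2 - x) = (x - 1)*(x + 2)*(x)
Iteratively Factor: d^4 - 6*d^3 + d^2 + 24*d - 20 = (d - 1)*(d^3 - 5*d^2 - 4*d + 20) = (d - 5)*(d - 1)*(d^2 - 4) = (d - 5)*(d - 2)*(d - 1)*(d + 2)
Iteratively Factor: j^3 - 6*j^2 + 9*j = (j)*(j^2 - 6*j + 9) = j*(j - 3)*(j - 3)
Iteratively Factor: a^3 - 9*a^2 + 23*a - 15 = (a - 1)*(a^2 - 8*a + 15) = (a - 3)*(a - 1)*(a - 5)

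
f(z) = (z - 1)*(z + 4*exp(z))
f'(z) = z + (z - 1)*(4*exp(z) + 1) + 4*exp(z)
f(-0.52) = -2.82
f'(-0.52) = -3.28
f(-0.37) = -3.28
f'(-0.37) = -2.76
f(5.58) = 4881.67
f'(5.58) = 5926.56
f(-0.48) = -2.95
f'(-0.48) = -3.15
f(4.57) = 1394.96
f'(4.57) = 1772.97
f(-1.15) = -0.25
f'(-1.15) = -4.76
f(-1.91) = 3.83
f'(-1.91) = -5.95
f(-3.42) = 14.54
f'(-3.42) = -8.29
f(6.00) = 8098.58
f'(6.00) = 9693.29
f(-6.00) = 41.93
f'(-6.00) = -13.06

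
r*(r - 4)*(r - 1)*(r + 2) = r^4 - 3*r^3 - 6*r^2 + 8*r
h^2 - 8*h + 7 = (h - 7)*(h - 1)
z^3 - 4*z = z*(z - 2)*(z + 2)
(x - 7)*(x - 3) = x^2 - 10*x + 21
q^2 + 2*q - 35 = (q - 5)*(q + 7)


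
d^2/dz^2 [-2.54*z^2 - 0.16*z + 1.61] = -5.08000000000000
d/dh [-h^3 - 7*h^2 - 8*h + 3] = -3*h^2 - 14*h - 8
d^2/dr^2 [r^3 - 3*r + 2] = 6*r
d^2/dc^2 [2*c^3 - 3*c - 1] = 12*c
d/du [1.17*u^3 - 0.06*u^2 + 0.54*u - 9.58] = 3.51*u^2 - 0.12*u + 0.54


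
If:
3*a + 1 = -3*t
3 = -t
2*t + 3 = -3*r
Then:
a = 8/3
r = 1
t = -3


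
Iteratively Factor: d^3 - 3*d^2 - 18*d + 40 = (d - 5)*(d^2 + 2*d - 8) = (d - 5)*(d - 2)*(d + 4)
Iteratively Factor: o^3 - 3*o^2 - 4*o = (o + 1)*(o^2 - 4*o) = o*(o + 1)*(o - 4)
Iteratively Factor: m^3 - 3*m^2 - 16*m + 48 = (m - 4)*(m^2 + m - 12) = (m - 4)*(m + 4)*(m - 3)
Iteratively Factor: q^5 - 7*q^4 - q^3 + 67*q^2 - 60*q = (q + 3)*(q^4 - 10*q^3 + 29*q^2 - 20*q) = q*(q + 3)*(q^3 - 10*q^2 + 29*q - 20) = q*(q - 4)*(q + 3)*(q^2 - 6*q + 5) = q*(q - 5)*(q - 4)*(q + 3)*(q - 1)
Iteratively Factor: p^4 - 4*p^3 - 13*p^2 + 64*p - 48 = (p - 1)*(p^3 - 3*p^2 - 16*p + 48) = (p - 3)*(p - 1)*(p^2 - 16) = (p - 3)*(p - 1)*(p + 4)*(p - 4)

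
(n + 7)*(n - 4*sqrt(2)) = n^2 - 4*sqrt(2)*n + 7*n - 28*sqrt(2)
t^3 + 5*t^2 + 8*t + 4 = (t + 1)*(t + 2)^2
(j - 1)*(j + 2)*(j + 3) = j^3 + 4*j^2 + j - 6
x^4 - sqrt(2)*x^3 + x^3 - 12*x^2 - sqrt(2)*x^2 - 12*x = x*(x + 1)*(x - 3*sqrt(2))*(x + 2*sqrt(2))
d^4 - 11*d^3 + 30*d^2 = d^2*(d - 6)*(d - 5)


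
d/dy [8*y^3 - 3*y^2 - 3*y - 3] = 24*y^2 - 6*y - 3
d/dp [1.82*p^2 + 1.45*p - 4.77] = 3.64*p + 1.45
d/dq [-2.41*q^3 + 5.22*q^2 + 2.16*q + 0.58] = -7.23*q^2 + 10.44*q + 2.16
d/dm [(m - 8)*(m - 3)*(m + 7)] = 3*m^2 - 8*m - 53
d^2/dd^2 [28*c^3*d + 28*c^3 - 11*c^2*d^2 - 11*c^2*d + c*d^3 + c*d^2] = 2*c*(-11*c + 3*d + 1)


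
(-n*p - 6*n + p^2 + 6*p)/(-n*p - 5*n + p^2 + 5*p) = (p + 6)/(p + 5)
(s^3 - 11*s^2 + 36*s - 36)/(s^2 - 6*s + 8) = (s^2 - 9*s + 18)/(s - 4)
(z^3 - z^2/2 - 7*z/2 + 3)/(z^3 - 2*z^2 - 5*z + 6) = (z - 3/2)/(z - 3)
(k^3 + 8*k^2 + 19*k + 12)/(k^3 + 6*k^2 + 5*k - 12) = (k + 1)/(k - 1)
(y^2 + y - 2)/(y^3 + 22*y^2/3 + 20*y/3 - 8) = 3*(y - 1)/(3*y^2 + 16*y - 12)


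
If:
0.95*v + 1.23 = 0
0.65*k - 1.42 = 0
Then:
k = 2.18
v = -1.29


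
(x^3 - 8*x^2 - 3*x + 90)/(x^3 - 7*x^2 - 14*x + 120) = (x + 3)/(x + 4)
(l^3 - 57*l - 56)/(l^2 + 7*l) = l - 7 - 8/l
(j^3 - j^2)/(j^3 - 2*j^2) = (j - 1)/(j - 2)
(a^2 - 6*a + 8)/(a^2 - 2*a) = (a - 4)/a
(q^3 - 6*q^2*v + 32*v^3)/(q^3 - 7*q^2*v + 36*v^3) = (q^2 - 8*q*v + 16*v^2)/(q^2 - 9*q*v + 18*v^2)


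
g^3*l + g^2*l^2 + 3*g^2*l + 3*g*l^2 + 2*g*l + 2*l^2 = (g + 2)*(g + l)*(g*l + l)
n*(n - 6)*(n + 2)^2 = n^4 - 2*n^3 - 20*n^2 - 24*n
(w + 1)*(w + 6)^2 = w^3 + 13*w^2 + 48*w + 36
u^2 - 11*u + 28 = (u - 7)*(u - 4)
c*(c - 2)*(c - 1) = c^3 - 3*c^2 + 2*c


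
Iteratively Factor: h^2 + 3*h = (h + 3)*(h)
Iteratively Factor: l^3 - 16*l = (l - 4)*(l^2 + 4*l) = (l - 4)*(l + 4)*(l)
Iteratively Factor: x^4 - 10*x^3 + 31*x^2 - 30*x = (x - 3)*(x^3 - 7*x^2 + 10*x) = x*(x - 3)*(x^2 - 7*x + 10) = x*(x - 3)*(x - 2)*(x - 5)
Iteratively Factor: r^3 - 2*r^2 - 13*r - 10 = (r + 1)*(r^2 - 3*r - 10) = (r - 5)*(r + 1)*(r + 2)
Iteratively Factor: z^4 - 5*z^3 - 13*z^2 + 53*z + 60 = (z - 4)*(z^3 - z^2 - 17*z - 15) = (z - 5)*(z - 4)*(z^2 + 4*z + 3) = (z - 5)*(z - 4)*(z + 1)*(z + 3)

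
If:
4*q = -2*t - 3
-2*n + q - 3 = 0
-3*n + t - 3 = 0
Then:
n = -3/2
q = 0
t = -3/2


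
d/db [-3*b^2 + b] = 1 - 6*b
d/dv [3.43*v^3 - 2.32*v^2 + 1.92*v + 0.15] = 10.29*v^2 - 4.64*v + 1.92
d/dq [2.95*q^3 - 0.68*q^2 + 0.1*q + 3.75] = 8.85*q^2 - 1.36*q + 0.1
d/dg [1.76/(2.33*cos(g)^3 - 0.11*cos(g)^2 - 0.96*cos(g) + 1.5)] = (12.3024*cos(g)^2 - 0.3872*cos(g) - 1.6896)*sin(g)/(2.33*cos(g)^3 - 0.11*cos(g)^2 - 0.96*cos(g) + 1.5)^2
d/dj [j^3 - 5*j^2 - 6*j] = 3*j^2 - 10*j - 6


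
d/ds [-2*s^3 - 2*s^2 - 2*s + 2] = -6*s^2 - 4*s - 2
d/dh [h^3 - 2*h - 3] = 3*h^2 - 2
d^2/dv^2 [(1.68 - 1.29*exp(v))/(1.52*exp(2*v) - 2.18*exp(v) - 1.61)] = (-2.980416*exp(4*v) + 11.251344*exp(3*v) - 35.641872*exp(2*v) + 28.956858*exp(v) - 9.240273)*exp(v)/(3.511808*exp(6*v) - 15.110016*exp(5*v) + 10.511712*exp(4*v) + 21.649144*exp(3*v) - 11.134116*exp(2*v) - 16.952334*exp(v) - 4.173281)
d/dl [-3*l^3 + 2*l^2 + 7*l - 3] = -9*l^2 + 4*l + 7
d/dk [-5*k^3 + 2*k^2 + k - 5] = -15*k^2 + 4*k + 1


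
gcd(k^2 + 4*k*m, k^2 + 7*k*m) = k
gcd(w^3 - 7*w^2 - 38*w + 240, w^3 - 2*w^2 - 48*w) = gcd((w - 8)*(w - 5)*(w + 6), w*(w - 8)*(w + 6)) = w^2 - 2*w - 48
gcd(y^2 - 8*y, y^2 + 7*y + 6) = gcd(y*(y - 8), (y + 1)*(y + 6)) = 1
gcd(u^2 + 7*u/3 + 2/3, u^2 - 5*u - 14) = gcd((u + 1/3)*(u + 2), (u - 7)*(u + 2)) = u + 2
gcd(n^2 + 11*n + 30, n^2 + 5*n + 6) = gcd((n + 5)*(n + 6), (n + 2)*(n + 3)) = 1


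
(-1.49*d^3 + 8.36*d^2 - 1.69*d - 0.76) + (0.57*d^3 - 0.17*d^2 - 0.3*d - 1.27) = -0.92*d^3 + 8.19*d^2 - 1.99*d - 2.03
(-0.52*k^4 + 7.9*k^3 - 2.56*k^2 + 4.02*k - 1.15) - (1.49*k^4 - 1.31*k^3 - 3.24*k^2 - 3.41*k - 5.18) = -2.01*k^4 + 9.21*k^3 + 0.68*k^2 + 7.43*k + 4.03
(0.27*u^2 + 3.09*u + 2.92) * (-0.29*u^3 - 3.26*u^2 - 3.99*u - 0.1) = -0.0783*u^5 - 1.7763*u^4 - 11.9975*u^3 - 21.8753*u^2 - 11.9598*u - 0.292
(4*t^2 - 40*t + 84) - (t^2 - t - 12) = 3*t^2 - 39*t + 96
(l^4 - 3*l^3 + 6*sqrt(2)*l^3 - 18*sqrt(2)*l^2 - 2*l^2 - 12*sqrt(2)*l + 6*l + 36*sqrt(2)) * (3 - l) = -l^5 - 6*sqrt(2)*l^4 + 6*l^4 - 7*l^3 + 36*sqrt(2)*l^3 - 42*sqrt(2)*l^2 - 12*l^2 - 72*sqrt(2)*l + 18*l + 108*sqrt(2)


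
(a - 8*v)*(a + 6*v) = a^2 - 2*a*v - 48*v^2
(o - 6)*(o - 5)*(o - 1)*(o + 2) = o^4 - 10*o^3 + 17*o^2 + 52*o - 60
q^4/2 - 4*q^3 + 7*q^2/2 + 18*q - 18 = (q/2 + 1)*(q - 6)*(q - 3)*(q - 1)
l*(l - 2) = l^2 - 2*l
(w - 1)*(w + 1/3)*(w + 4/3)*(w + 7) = w^4 + 23*w^3/3 + 31*w^2/9 - 9*w - 28/9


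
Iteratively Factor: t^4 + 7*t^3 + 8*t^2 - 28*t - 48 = (t - 2)*(t^3 + 9*t^2 + 26*t + 24) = (t - 2)*(t + 3)*(t^2 + 6*t + 8) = (t - 2)*(t + 2)*(t + 3)*(t + 4)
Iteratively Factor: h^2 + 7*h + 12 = (h + 4)*(h + 3)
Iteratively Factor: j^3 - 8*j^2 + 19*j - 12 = (j - 3)*(j^2 - 5*j + 4) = (j - 4)*(j - 3)*(j - 1)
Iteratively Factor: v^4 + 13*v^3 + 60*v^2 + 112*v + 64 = (v + 4)*(v^3 + 9*v^2 + 24*v + 16) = (v + 1)*(v + 4)*(v^2 + 8*v + 16) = (v + 1)*(v + 4)^2*(v + 4)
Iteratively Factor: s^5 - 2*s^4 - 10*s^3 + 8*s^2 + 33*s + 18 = (s + 1)*(s^4 - 3*s^3 - 7*s^2 + 15*s + 18) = (s - 3)*(s + 1)*(s^3 - 7*s - 6) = (s - 3)*(s + 1)^2*(s^2 - s - 6) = (s - 3)*(s + 1)^2*(s + 2)*(s - 3)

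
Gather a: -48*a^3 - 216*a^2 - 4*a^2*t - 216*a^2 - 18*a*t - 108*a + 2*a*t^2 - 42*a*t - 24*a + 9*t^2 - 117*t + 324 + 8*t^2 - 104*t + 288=-48*a^3 + a^2*(-4*t - 432) + a*(2*t^2 - 60*t - 132) + 17*t^2 - 221*t + 612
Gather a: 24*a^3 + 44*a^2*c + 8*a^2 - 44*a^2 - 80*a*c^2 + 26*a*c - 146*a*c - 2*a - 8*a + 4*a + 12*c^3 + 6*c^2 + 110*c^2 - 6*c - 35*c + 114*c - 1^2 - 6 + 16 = 24*a^3 + a^2*(44*c - 36) + a*(-80*c^2 - 120*c - 6) + 12*c^3 + 116*c^2 + 73*c + 9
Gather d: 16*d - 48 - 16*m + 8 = 16*d - 16*m - 40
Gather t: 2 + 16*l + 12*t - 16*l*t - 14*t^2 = 16*l - 14*t^2 + t*(12 - 16*l) + 2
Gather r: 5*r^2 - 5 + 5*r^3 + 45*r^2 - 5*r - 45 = 5*r^3 + 50*r^2 - 5*r - 50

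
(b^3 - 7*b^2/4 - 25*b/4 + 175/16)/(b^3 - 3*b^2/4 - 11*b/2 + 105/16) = (2*b - 5)/(2*b - 3)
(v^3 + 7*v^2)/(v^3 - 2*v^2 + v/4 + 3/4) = 4*v^2*(v + 7)/(4*v^3 - 8*v^2 + v + 3)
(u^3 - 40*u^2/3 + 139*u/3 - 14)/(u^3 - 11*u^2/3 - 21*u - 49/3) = (3*u^2 - 19*u + 6)/(3*u^2 + 10*u + 7)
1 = 1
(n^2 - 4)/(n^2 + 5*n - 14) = (n + 2)/(n + 7)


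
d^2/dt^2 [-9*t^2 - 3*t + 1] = -18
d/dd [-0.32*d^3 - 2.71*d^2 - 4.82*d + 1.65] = -0.96*d^2 - 5.42*d - 4.82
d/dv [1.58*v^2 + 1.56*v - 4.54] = 3.16*v + 1.56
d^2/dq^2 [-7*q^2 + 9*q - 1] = -14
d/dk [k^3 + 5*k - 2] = 3*k^2 + 5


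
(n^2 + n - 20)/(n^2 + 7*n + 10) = (n - 4)/(n + 2)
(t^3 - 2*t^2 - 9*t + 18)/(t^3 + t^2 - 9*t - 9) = (t - 2)/(t + 1)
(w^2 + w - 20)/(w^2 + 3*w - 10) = (w - 4)/(w - 2)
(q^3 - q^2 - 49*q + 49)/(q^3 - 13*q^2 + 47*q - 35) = (q + 7)/(q - 5)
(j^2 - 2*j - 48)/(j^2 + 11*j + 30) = (j - 8)/(j + 5)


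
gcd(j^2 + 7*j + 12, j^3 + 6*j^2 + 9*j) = j + 3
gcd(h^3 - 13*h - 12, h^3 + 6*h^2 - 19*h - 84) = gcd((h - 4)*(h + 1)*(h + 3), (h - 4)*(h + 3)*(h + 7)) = h^2 - h - 12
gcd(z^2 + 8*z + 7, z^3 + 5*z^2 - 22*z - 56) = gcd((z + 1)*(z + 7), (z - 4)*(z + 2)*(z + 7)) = z + 7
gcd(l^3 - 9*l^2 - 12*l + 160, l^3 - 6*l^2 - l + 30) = l - 5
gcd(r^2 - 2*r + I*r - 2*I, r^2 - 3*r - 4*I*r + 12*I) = 1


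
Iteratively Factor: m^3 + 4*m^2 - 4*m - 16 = (m + 4)*(m^2 - 4) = (m + 2)*(m + 4)*(m - 2)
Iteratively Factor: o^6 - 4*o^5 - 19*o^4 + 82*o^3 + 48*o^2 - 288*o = (o - 3)*(o^5 - o^4 - 22*o^3 + 16*o^2 + 96*o) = (o - 4)*(o - 3)*(o^4 + 3*o^3 - 10*o^2 - 24*o) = (o - 4)*(o - 3)^2*(o^3 + 6*o^2 + 8*o) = (o - 4)*(o - 3)^2*(o + 2)*(o^2 + 4*o) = (o - 4)*(o - 3)^2*(o + 2)*(o + 4)*(o)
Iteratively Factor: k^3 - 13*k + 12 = (k - 3)*(k^2 + 3*k - 4) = (k - 3)*(k + 4)*(k - 1)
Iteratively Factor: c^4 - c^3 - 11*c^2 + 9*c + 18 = (c - 2)*(c^3 + c^2 - 9*c - 9) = (c - 3)*(c - 2)*(c^2 + 4*c + 3) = (c - 3)*(c - 2)*(c + 1)*(c + 3)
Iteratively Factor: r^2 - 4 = (r + 2)*(r - 2)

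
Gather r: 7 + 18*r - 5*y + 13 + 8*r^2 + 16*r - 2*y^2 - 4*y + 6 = 8*r^2 + 34*r - 2*y^2 - 9*y + 26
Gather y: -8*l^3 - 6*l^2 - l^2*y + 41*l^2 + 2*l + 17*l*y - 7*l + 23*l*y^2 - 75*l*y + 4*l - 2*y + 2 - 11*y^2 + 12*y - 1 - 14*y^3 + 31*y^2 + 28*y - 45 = -8*l^3 + 35*l^2 - l - 14*y^3 + y^2*(23*l + 20) + y*(-l^2 - 58*l + 38) - 44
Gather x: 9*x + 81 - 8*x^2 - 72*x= -8*x^2 - 63*x + 81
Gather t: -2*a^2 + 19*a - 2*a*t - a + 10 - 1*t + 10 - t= -2*a^2 + 18*a + t*(-2*a - 2) + 20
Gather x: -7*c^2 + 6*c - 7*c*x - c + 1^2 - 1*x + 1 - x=-7*c^2 + 5*c + x*(-7*c - 2) + 2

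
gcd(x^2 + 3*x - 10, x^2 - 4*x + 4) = x - 2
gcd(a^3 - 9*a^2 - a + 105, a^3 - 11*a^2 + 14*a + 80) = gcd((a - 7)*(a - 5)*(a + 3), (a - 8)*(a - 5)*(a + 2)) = a - 5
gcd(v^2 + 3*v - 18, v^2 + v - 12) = v - 3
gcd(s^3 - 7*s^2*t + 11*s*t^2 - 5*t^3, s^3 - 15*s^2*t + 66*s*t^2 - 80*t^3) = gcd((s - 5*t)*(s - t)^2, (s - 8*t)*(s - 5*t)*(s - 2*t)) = s - 5*t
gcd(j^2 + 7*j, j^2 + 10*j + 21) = j + 7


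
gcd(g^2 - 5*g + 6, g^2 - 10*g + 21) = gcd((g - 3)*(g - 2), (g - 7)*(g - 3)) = g - 3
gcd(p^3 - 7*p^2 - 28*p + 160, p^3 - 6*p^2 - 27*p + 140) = p^2 + p - 20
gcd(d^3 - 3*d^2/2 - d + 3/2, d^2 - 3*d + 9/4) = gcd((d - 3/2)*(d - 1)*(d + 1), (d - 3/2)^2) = d - 3/2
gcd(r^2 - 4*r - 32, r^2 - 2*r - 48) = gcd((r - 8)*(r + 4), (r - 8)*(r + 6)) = r - 8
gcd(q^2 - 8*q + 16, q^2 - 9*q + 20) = q - 4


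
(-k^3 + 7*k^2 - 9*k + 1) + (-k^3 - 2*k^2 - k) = -2*k^3 + 5*k^2 - 10*k + 1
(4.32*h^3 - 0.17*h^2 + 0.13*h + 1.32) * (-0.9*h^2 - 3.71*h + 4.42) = -3.888*h^5 - 15.8742*h^4 + 19.6081*h^3 - 2.4217*h^2 - 4.3226*h + 5.8344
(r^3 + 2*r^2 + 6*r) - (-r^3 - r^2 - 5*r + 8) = 2*r^3 + 3*r^2 + 11*r - 8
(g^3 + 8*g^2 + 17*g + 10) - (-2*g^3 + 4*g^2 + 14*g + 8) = 3*g^3 + 4*g^2 + 3*g + 2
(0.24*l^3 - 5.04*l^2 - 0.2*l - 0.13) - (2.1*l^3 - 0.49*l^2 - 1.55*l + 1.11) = -1.86*l^3 - 4.55*l^2 + 1.35*l - 1.24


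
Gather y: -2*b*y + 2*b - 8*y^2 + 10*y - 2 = 2*b - 8*y^2 + y*(10 - 2*b) - 2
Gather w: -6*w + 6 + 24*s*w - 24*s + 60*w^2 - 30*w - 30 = -24*s + 60*w^2 + w*(24*s - 36) - 24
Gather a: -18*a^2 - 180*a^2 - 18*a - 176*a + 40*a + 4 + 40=-198*a^2 - 154*a + 44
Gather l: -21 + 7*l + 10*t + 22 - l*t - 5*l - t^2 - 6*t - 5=l*(2 - t) - t^2 + 4*t - 4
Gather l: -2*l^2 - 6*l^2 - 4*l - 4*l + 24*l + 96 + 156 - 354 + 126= -8*l^2 + 16*l + 24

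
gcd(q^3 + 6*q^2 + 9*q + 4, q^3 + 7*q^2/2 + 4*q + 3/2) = q^2 + 2*q + 1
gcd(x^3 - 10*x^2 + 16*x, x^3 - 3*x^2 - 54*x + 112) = x^2 - 10*x + 16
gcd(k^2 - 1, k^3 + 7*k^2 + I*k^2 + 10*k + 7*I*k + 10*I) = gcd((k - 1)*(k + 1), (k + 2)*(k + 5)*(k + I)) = 1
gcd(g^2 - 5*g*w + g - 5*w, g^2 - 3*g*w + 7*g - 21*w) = 1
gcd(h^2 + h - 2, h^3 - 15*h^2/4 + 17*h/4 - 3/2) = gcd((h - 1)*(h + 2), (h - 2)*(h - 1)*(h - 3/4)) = h - 1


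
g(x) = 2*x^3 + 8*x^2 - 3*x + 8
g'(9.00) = 627.00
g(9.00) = 2087.00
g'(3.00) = 99.00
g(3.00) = 125.00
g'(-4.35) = 40.94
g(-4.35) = 7.80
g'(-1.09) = -13.31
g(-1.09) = 18.18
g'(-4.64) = 51.94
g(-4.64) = -5.64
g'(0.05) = -2.18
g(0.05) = 7.87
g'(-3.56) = 16.08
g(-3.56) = 29.83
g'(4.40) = 183.56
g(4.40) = 320.05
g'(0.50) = 6.50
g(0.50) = 8.75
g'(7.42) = 446.06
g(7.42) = 1243.23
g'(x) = 6*x^2 + 16*x - 3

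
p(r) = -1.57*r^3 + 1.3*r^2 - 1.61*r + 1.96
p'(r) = -4.71*r^2 + 2.6*r - 1.61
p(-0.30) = 2.60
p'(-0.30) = -2.81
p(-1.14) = 7.81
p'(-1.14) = -10.70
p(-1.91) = 20.72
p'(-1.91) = -23.76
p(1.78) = -5.64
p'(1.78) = -11.91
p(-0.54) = 3.46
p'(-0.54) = -4.39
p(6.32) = -352.61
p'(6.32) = -173.31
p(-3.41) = 84.82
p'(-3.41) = -65.24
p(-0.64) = 3.93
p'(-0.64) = -5.20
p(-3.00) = 60.88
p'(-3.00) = -51.80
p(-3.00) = 60.88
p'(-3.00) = -51.80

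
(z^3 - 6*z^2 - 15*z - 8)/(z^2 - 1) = (z^2 - 7*z - 8)/(z - 1)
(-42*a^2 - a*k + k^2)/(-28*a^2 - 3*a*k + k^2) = (6*a + k)/(4*a + k)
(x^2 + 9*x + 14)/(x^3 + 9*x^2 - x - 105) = (x + 2)/(x^2 + 2*x - 15)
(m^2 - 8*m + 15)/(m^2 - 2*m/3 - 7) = 3*(m - 5)/(3*m + 7)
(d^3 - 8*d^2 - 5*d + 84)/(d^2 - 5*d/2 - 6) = 2*(d^2 - 4*d - 21)/(2*d + 3)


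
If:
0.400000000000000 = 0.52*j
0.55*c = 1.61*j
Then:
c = 2.25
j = 0.77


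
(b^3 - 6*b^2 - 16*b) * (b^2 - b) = b^5 - 7*b^4 - 10*b^3 + 16*b^2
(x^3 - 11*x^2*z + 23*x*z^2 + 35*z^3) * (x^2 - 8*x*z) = x^5 - 19*x^4*z + 111*x^3*z^2 - 149*x^2*z^3 - 280*x*z^4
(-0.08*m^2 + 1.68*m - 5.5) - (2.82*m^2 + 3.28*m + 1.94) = -2.9*m^2 - 1.6*m - 7.44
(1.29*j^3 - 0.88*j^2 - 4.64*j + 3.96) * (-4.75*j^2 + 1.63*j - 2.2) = -6.1275*j^5 + 6.2827*j^4 + 17.7676*j^3 - 24.4372*j^2 + 16.6628*j - 8.712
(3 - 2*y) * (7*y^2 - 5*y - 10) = -14*y^3 + 31*y^2 + 5*y - 30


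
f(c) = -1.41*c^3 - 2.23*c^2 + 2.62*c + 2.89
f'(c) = -4.23*c^2 - 4.46*c + 2.62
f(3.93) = -106.84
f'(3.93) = -80.24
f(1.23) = 0.12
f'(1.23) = -9.27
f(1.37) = -1.33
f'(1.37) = -11.43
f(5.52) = -287.75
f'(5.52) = -150.89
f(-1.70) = -1.08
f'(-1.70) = -2.02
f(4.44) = -152.85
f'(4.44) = -100.57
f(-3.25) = 19.22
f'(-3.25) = -27.56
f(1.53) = -3.37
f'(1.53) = -14.11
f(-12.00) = 2086.81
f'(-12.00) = -552.98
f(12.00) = -2723.27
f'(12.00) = -660.02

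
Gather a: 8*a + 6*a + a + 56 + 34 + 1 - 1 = 15*a + 90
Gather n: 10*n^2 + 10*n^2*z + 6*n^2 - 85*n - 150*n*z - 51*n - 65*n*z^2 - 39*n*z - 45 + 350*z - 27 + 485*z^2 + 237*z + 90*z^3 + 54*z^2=n^2*(10*z + 16) + n*(-65*z^2 - 189*z - 136) + 90*z^3 + 539*z^2 + 587*z - 72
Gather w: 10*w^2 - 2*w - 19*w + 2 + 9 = 10*w^2 - 21*w + 11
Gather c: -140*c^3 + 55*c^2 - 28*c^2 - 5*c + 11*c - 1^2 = -140*c^3 + 27*c^2 + 6*c - 1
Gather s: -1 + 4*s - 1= 4*s - 2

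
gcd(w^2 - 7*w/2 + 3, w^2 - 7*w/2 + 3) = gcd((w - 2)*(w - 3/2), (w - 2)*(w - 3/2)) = w^2 - 7*w/2 + 3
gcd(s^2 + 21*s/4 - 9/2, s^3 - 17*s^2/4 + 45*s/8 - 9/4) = s - 3/4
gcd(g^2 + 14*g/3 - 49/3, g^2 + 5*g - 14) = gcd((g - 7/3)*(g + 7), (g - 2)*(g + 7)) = g + 7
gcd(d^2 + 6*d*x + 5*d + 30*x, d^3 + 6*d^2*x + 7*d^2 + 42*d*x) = d + 6*x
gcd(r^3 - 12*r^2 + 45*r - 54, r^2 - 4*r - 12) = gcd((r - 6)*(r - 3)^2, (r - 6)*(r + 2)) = r - 6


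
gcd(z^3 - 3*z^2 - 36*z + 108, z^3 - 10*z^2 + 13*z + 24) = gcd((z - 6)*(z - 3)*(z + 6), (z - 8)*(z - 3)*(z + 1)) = z - 3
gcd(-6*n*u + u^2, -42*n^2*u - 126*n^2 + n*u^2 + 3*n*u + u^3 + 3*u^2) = -6*n + u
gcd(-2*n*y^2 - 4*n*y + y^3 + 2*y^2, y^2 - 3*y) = y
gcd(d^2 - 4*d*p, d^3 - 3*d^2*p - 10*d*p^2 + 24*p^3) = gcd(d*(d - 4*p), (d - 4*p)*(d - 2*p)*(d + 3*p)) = -d + 4*p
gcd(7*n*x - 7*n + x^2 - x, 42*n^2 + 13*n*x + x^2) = 7*n + x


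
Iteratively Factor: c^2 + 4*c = (c + 4)*(c)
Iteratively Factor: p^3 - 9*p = (p - 3)*(p^2 + 3*p) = p*(p - 3)*(p + 3)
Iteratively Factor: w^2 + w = (w)*(w + 1)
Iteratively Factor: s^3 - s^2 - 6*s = (s + 2)*(s^2 - 3*s) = (s - 3)*(s + 2)*(s)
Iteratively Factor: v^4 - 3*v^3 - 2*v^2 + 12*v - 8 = (v + 2)*(v^3 - 5*v^2 + 8*v - 4) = (v - 2)*(v + 2)*(v^2 - 3*v + 2) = (v - 2)^2*(v + 2)*(v - 1)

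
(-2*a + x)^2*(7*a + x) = 28*a^3 - 24*a^2*x + 3*a*x^2 + x^3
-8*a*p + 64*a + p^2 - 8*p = (-8*a + p)*(p - 8)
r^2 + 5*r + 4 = (r + 1)*(r + 4)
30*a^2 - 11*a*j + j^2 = (-6*a + j)*(-5*a + j)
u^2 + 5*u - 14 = (u - 2)*(u + 7)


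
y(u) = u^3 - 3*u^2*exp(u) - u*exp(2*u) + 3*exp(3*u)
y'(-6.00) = 107.82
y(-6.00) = -216.27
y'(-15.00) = 675.00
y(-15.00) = -3375.00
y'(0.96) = 120.91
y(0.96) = 40.56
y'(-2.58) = 19.66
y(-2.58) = -18.67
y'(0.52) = 31.26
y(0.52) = 11.58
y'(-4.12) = 50.50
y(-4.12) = -70.76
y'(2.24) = 6723.24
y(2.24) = 2158.65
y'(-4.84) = 69.95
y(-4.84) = -113.94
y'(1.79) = 1657.18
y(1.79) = 528.54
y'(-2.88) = 24.47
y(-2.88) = -25.28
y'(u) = -3*u^2*exp(u) + 3*u^2 - 2*u*exp(2*u) - 6*u*exp(u) + 9*exp(3*u) - exp(2*u)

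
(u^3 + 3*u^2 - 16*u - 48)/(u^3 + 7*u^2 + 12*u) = (u - 4)/u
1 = 1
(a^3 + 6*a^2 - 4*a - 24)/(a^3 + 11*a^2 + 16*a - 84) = (a + 2)/(a + 7)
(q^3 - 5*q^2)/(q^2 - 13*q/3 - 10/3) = 3*q^2/(3*q + 2)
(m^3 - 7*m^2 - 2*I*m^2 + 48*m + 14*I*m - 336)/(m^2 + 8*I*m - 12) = (m^2 - m*(7 + 8*I) + 56*I)/(m + 2*I)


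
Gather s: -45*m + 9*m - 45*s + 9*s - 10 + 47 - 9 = -36*m - 36*s + 28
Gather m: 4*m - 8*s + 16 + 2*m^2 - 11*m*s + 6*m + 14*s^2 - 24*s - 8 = 2*m^2 + m*(10 - 11*s) + 14*s^2 - 32*s + 8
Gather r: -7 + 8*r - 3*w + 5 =8*r - 3*w - 2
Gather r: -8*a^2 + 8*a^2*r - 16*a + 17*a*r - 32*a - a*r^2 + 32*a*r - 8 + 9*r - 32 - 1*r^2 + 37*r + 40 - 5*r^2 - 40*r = -8*a^2 - 48*a + r^2*(-a - 6) + r*(8*a^2 + 49*a + 6)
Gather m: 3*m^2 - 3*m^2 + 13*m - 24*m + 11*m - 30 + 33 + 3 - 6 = 0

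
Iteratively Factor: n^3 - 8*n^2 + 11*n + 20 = (n + 1)*(n^2 - 9*n + 20) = (n - 5)*(n + 1)*(n - 4)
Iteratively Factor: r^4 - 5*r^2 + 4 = (r - 2)*(r^3 + 2*r^2 - r - 2) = (r - 2)*(r - 1)*(r^2 + 3*r + 2) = (r - 2)*(r - 1)*(r + 1)*(r + 2)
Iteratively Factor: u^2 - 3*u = (u - 3)*(u)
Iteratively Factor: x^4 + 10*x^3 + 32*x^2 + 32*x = (x + 4)*(x^3 + 6*x^2 + 8*x) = (x + 4)^2*(x^2 + 2*x) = x*(x + 4)^2*(x + 2)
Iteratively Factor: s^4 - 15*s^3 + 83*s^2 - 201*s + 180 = (s - 3)*(s^3 - 12*s^2 + 47*s - 60) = (s - 3)^2*(s^2 - 9*s + 20) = (s - 5)*(s - 3)^2*(s - 4)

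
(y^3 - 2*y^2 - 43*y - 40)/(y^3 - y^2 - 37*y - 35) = (y - 8)/(y - 7)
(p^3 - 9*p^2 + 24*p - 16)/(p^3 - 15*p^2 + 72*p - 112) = (p - 1)/(p - 7)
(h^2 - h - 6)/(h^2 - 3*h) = (h + 2)/h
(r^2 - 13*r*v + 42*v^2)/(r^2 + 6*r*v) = (r^2 - 13*r*v + 42*v^2)/(r*(r + 6*v))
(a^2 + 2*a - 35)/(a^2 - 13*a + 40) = (a + 7)/(a - 8)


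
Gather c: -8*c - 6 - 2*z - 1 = -8*c - 2*z - 7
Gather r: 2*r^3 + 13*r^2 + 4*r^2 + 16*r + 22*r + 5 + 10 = 2*r^3 + 17*r^2 + 38*r + 15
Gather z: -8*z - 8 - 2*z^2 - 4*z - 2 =-2*z^2 - 12*z - 10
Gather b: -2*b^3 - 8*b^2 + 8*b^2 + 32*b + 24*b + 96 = -2*b^3 + 56*b + 96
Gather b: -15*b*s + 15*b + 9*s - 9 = b*(15 - 15*s) + 9*s - 9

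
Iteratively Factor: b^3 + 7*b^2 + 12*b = (b + 4)*(b^2 + 3*b) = (b + 3)*(b + 4)*(b)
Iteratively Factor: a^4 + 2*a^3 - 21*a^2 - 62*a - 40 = (a - 5)*(a^3 + 7*a^2 + 14*a + 8) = (a - 5)*(a + 1)*(a^2 + 6*a + 8) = (a - 5)*(a + 1)*(a + 2)*(a + 4)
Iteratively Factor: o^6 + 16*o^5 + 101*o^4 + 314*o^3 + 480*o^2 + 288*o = (o + 4)*(o^5 + 12*o^4 + 53*o^3 + 102*o^2 + 72*o) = (o + 2)*(o + 4)*(o^4 + 10*o^3 + 33*o^2 + 36*o) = (o + 2)*(o + 4)^2*(o^3 + 6*o^2 + 9*o) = o*(o + 2)*(o + 4)^2*(o^2 + 6*o + 9) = o*(o + 2)*(o + 3)*(o + 4)^2*(o + 3)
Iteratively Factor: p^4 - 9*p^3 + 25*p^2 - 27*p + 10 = (p - 2)*(p^3 - 7*p^2 + 11*p - 5) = (p - 5)*(p - 2)*(p^2 - 2*p + 1) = (p - 5)*(p - 2)*(p - 1)*(p - 1)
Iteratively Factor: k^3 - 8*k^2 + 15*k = (k)*(k^2 - 8*k + 15) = k*(k - 5)*(k - 3)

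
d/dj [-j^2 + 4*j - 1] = 4 - 2*j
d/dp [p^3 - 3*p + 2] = 3*p^2 - 3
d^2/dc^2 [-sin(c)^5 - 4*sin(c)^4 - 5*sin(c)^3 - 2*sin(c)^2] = 25*sin(c)^5 + 64*sin(c)^4 + 25*sin(c)^3 - 40*sin(c)^2 - 30*sin(c) - 4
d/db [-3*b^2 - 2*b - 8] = -6*b - 2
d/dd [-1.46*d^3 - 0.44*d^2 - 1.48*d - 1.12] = -4.38*d^2 - 0.88*d - 1.48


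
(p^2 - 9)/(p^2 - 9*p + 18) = (p + 3)/(p - 6)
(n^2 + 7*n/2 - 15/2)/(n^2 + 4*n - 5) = (n - 3/2)/(n - 1)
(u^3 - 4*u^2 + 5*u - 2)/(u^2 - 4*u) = (u^3 - 4*u^2 + 5*u - 2)/(u*(u - 4))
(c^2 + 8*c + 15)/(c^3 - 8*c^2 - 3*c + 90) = (c + 5)/(c^2 - 11*c + 30)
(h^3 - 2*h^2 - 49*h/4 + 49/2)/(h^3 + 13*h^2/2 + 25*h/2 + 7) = (h^2 - 11*h/2 + 7)/(h^2 + 3*h + 2)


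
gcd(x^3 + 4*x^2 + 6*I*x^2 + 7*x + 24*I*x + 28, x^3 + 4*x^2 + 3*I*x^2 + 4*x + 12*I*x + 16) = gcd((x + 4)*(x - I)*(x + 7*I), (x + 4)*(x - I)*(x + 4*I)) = x^2 + x*(4 - I) - 4*I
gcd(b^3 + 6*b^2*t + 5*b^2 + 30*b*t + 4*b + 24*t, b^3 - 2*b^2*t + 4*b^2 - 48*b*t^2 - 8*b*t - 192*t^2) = b^2 + 6*b*t + 4*b + 24*t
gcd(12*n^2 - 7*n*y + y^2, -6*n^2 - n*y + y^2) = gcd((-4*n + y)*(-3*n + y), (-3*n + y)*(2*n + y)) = -3*n + y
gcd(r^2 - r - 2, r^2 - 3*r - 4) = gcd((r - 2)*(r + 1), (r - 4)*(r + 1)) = r + 1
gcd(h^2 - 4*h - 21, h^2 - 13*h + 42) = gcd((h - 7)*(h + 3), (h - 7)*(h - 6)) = h - 7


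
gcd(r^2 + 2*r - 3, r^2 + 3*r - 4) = r - 1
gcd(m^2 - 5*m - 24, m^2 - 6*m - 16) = m - 8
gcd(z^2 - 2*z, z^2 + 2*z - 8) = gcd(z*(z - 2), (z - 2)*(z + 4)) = z - 2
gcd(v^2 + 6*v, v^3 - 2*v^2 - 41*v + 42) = v + 6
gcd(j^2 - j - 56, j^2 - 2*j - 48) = j - 8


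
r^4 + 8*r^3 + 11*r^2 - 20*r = r*(r - 1)*(r + 4)*(r + 5)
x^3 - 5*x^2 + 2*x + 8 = (x - 4)*(x - 2)*(x + 1)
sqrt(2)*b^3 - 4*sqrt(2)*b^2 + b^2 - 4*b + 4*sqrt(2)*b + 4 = (b - 2)^2*(sqrt(2)*b + 1)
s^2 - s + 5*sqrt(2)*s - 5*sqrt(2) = (s - 1)*(s + 5*sqrt(2))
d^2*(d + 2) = d^3 + 2*d^2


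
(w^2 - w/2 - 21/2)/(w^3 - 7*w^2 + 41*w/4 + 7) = 2*(w + 3)/(2*w^2 - 7*w - 4)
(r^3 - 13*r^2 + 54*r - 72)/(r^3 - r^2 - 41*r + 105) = (r^2 - 10*r + 24)/(r^2 + 2*r - 35)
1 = 1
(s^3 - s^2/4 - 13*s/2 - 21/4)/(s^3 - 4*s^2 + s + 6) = (s + 7/4)/(s - 2)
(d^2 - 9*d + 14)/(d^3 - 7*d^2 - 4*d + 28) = 1/(d + 2)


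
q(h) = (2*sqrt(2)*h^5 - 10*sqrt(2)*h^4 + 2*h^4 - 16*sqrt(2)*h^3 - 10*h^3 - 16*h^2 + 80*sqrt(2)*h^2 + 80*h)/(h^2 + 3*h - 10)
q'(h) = (-2*h - 3)*(2*sqrt(2)*h^5 - 10*sqrt(2)*h^4 + 2*h^4 - 16*sqrt(2)*h^3 - 10*h^3 - 16*h^2 + 80*sqrt(2)*h^2 + 80*h)/(h^2 + 3*h - 10)^2 + (10*sqrt(2)*h^4 - 40*sqrt(2)*h^3 + 8*h^3 - 48*sqrt(2)*h^2 - 30*h^2 - 32*h + 160*sqrt(2)*h + 80)/(h^2 + 3*h - 10)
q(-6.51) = -3290.38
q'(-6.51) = 38.71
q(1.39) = -46.33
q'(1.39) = -90.07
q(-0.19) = 1.09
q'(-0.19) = -3.52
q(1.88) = -232.16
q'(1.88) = -1844.24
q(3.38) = -18.74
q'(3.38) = -19.74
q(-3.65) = 183.38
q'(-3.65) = -488.66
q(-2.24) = -17.92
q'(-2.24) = -2.49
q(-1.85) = -15.46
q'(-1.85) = 12.54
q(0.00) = 0.00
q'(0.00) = -8.00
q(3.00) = -7.86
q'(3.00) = -39.15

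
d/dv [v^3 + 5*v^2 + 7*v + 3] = 3*v^2 + 10*v + 7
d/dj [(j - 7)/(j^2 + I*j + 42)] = (j^2 + I*j - (j - 7)*(2*j + I) + 42)/(j^2 + I*j + 42)^2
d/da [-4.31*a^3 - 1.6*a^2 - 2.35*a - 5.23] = -12.93*a^2 - 3.2*a - 2.35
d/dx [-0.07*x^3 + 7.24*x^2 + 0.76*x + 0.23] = -0.21*x^2 + 14.48*x + 0.76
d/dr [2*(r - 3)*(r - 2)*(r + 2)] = 6*r^2 - 12*r - 8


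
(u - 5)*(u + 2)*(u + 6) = u^3 + 3*u^2 - 28*u - 60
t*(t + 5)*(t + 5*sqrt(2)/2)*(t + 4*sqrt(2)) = t^4 + 5*t^3 + 13*sqrt(2)*t^3/2 + 20*t^2 + 65*sqrt(2)*t^2/2 + 100*t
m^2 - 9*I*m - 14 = (m - 7*I)*(m - 2*I)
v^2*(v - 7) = v^3 - 7*v^2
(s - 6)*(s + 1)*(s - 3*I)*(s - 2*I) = s^4 - 5*s^3 - 5*I*s^3 - 12*s^2 + 25*I*s^2 + 30*s + 30*I*s + 36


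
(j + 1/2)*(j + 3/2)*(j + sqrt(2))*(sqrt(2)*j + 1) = sqrt(2)*j^4 + 2*sqrt(2)*j^3 + 3*j^3 + 7*sqrt(2)*j^2/4 + 6*j^2 + 9*j/4 + 2*sqrt(2)*j + 3*sqrt(2)/4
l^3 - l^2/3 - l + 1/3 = (l - 1)*(l - 1/3)*(l + 1)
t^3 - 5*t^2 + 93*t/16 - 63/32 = (t - 7/2)*(t - 3/4)^2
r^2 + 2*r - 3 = (r - 1)*(r + 3)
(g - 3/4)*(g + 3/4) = g^2 - 9/16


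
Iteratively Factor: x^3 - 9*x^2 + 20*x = (x)*(x^2 - 9*x + 20) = x*(x - 5)*(x - 4)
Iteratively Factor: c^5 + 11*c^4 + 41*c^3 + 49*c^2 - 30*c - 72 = (c + 4)*(c^4 + 7*c^3 + 13*c^2 - 3*c - 18) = (c + 2)*(c + 4)*(c^3 + 5*c^2 + 3*c - 9) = (c - 1)*(c + 2)*(c + 4)*(c^2 + 6*c + 9) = (c - 1)*(c + 2)*(c + 3)*(c + 4)*(c + 3)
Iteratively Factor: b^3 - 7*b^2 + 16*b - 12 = (b - 2)*(b^2 - 5*b + 6) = (b - 3)*(b - 2)*(b - 2)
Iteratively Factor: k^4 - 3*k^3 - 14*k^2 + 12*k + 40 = (k + 2)*(k^3 - 5*k^2 - 4*k + 20) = (k - 5)*(k + 2)*(k^2 - 4) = (k - 5)*(k - 2)*(k + 2)*(k + 2)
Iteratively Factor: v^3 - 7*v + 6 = (v - 1)*(v^2 + v - 6) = (v - 1)*(v + 3)*(v - 2)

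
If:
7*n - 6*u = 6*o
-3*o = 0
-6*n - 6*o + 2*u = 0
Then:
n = 0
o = 0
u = 0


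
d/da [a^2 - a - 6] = 2*a - 1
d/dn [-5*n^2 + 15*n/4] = 15/4 - 10*n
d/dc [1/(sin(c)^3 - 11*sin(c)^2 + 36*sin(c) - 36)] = (-3*sin(c)^2 + 22*sin(c) - 36)*cos(c)/(sin(c)^3 - 11*sin(c)^2 + 36*sin(c) - 36)^2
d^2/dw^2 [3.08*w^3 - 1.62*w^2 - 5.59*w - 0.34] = 18.48*w - 3.24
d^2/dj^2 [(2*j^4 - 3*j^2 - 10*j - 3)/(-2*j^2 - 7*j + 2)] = 2*(-8*j^6 - 84*j^5 - 270*j^4 + 222*j^3 + 24*j^2 + 246*j + 311)/(8*j^6 + 84*j^5 + 270*j^4 + 175*j^3 - 270*j^2 + 84*j - 8)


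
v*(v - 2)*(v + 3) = v^3 + v^2 - 6*v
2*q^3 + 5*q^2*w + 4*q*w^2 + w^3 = (q + w)^2*(2*q + w)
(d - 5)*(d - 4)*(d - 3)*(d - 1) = d^4 - 13*d^3 + 59*d^2 - 107*d + 60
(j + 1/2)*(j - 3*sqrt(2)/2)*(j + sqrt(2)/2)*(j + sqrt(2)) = j^4 + j^3/2 - 7*j^2/2 - 3*sqrt(2)*j/2 - 7*j/4 - 3*sqrt(2)/4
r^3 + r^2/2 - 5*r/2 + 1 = (r - 1)*(r - 1/2)*(r + 2)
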